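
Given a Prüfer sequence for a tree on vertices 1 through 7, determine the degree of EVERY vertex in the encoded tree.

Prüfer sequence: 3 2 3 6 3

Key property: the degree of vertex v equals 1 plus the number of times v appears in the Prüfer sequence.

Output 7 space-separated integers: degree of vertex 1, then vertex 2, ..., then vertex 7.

Answer: 1 2 4 1 1 2 1

Derivation:
p_1 = 3: count[3] becomes 1
p_2 = 2: count[2] becomes 1
p_3 = 3: count[3] becomes 2
p_4 = 6: count[6] becomes 1
p_5 = 3: count[3] becomes 3
Degrees (1 + count): deg[1]=1+0=1, deg[2]=1+1=2, deg[3]=1+3=4, deg[4]=1+0=1, deg[5]=1+0=1, deg[6]=1+1=2, deg[7]=1+0=1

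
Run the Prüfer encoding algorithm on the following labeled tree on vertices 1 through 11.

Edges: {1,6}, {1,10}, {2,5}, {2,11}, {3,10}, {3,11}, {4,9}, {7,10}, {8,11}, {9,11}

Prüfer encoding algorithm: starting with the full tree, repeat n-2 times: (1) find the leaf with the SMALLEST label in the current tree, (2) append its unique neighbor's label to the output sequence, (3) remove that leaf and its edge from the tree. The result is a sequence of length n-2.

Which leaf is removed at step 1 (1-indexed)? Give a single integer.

Step 1: current leaves = {4,5,6,7,8}. Remove leaf 4 (neighbor: 9).

Answer: 4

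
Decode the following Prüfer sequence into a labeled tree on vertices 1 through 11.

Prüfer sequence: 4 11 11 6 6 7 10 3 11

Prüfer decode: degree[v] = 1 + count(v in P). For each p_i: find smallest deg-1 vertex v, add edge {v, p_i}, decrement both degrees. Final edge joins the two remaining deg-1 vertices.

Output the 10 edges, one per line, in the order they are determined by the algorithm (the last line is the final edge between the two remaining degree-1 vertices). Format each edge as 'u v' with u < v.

Initial degrees: {1:1, 2:1, 3:2, 4:2, 5:1, 6:3, 7:2, 8:1, 9:1, 10:2, 11:4}
Step 1: smallest deg-1 vertex = 1, p_1 = 4. Add edge {1,4}. Now deg[1]=0, deg[4]=1.
Step 2: smallest deg-1 vertex = 2, p_2 = 11. Add edge {2,11}. Now deg[2]=0, deg[11]=3.
Step 3: smallest deg-1 vertex = 4, p_3 = 11. Add edge {4,11}. Now deg[4]=0, deg[11]=2.
Step 4: smallest deg-1 vertex = 5, p_4 = 6. Add edge {5,6}. Now deg[5]=0, deg[6]=2.
Step 5: smallest deg-1 vertex = 8, p_5 = 6. Add edge {6,8}. Now deg[8]=0, deg[6]=1.
Step 6: smallest deg-1 vertex = 6, p_6 = 7. Add edge {6,7}. Now deg[6]=0, deg[7]=1.
Step 7: smallest deg-1 vertex = 7, p_7 = 10. Add edge {7,10}. Now deg[7]=0, deg[10]=1.
Step 8: smallest deg-1 vertex = 9, p_8 = 3. Add edge {3,9}. Now deg[9]=0, deg[3]=1.
Step 9: smallest deg-1 vertex = 3, p_9 = 11. Add edge {3,11}. Now deg[3]=0, deg[11]=1.
Final: two remaining deg-1 vertices are 10, 11. Add edge {10,11}.

Answer: 1 4
2 11
4 11
5 6
6 8
6 7
7 10
3 9
3 11
10 11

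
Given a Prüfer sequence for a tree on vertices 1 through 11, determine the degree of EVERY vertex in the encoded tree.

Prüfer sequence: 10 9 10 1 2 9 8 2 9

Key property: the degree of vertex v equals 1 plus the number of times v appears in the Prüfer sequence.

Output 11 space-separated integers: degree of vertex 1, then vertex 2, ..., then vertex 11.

p_1 = 10: count[10] becomes 1
p_2 = 9: count[9] becomes 1
p_3 = 10: count[10] becomes 2
p_4 = 1: count[1] becomes 1
p_5 = 2: count[2] becomes 1
p_6 = 9: count[9] becomes 2
p_7 = 8: count[8] becomes 1
p_8 = 2: count[2] becomes 2
p_9 = 9: count[9] becomes 3
Degrees (1 + count): deg[1]=1+1=2, deg[2]=1+2=3, deg[3]=1+0=1, deg[4]=1+0=1, deg[5]=1+0=1, deg[6]=1+0=1, deg[7]=1+0=1, deg[8]=1+1=2, deg[9]=1+3=4, deg[10]=1+2=3, deg[11]=1+0=1

Answer: 2 3 1 1 1 1 1 2 4 3 1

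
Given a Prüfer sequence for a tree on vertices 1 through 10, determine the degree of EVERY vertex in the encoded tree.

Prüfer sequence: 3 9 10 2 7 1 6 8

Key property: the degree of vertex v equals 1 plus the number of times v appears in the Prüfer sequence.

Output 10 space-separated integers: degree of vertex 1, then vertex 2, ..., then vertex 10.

p_1 = 3: count[3] becomes 1
p_2 = 9: count[9] becomes 1
p_3 = 10: count[10] becomes 1
p_4 = 2: count[2] becomes 1
p_5 = 7: count[7] becomes 1
p_6 = 1: count[1] becomes 1
p_7 = 6: count[6] becomes 1
p_8 = 8: count[8] becomes 1
Degrees (1 + count): deg[1]=1+1=2, deg[2]=1+1=2, deg[3]=1+1=2, deg[4]=1+0=1, deg[5]=1+0=1, deg[6]=1+1=2, deg[7]=1+1=2, deg[8]=1+1=2, deg[9]=1+1=2, deg[10]=1+1=2

Answer: 2 2 2 1 1 2 2 2 2 2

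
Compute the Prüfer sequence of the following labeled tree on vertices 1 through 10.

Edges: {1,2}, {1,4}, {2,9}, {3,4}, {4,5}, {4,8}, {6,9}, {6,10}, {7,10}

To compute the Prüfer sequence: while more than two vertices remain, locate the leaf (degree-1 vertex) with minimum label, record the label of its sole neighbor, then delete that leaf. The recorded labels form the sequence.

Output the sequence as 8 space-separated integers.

Answer: 4 4 10 4 1 2 9 6

Derivation:
Step 1: leaves = {3,5,7,8}. Remove smallest leaf 3, emit neighbor 4.
Step 2: leaves = {5,7,8}. Remove smallest leaf 5, emit neighbor 4.
Step 3: leaves = {7,8}. Remove smallest leaf 7, emit neighbor 10.
Step 4: leaves = {8,10}. Remove smallest leaf 8, emit neighbor 4.
Step 5: leaves = {4,10}. Remove smallest leaf 4, emit neighbor 1.
Step 6: leaves = {1,10}. Remove smallest leaf 1, emit neighbor 2.
Step 7: leaves = {2,10}. Remove smallest leaf 2, emit neighbor 9.
Step 8: leaves = {9,10}. Remove smallest leaf 9, emit neighbor 6.
Done: 2 vertices remain (6, 10). Sequence = [4 4 10 4 1 2 9 6]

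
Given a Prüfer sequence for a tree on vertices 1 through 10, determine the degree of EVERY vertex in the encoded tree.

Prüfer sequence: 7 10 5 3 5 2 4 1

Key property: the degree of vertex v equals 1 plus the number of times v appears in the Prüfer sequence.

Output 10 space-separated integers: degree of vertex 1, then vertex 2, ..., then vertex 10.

p_1 = 7: count[7] becomes 1
p_2 = 10: count[10] becomes 1
p_3 = 5: count[5] becomes 1
p_4 = 3: count[3] becomes 1
p_5 = 5: count[5] becomes 2
p_6 = 2: count[2] becomes 1
p_7 = 4: count[4] becomes 1
p_8 = 1: count[1] becomes 1
Degrees (1 + count): deg[1]=1+1=2, deg[2]=1+1=2, deg[3]=1+1=2, deg[4]=1+1=2, deg[5]=1+2=3, deg[6]=1+0=1, deg[7]=1+1=2, deg[8]=1+0=1, deg[9]=1+0=1, deg[10]=1+1=2

Answer: 2 2 2 2 3 1 2 1 1 2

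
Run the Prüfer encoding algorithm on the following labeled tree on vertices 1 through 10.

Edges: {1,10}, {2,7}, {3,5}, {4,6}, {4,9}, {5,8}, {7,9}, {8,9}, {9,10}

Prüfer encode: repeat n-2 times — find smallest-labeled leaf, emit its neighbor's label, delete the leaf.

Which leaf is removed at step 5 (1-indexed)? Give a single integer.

Step 1: current leaves = {1,2,3,6}. Remove leaf 1 (neighbor: 10).
Step 2: current leaves = {2,3,6,10}. Remove leaf 2 (neighbor: 7).
Step 3: current leaves = {3,6,7,10}. Remove leaf 3 (neighbor: 5).
Step 4: current leaves = {5,6,7,10}. Remove leaf 5 (neighbor: 8).
Step 5: current leaves = {6,7,8,10}. Remove leaf 6 (neighbor: 4).

Answer: 6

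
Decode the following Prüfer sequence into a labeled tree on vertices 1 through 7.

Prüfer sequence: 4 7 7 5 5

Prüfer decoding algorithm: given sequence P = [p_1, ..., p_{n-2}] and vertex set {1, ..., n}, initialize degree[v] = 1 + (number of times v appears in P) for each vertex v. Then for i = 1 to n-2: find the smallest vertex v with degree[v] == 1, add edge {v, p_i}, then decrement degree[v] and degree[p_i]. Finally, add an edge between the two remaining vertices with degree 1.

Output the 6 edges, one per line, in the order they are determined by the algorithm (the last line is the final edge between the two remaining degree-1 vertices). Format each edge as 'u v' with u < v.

Initial degrees: {1:1, 2:1, 3:1, 4:2, 5:3, 6:1, 7:3}
Step 1: smallest deg-1 vertex = 1, p_1 = 4. Add edge {1,4}. Now deg[1]=0, deg[4]=1.
Step 2: smallest deg-1 vertex = 2, p_2 = 7. Add edge {2,7}. Now deg[2]=0, deg[7]=2.
Step 3: smallest deg-1 vertex = 3, p_3 = 7. Add edge {3,7}. Now deg[3]=0, deg[7]=1.
Step 4: smallest deg-1 vertex = 4, p_4 = 5. Add edge {4,5}. Now deg[4]=0, deg[5]=2.
Step 5: smallest deg-1 vertex = 6, p_5 = 5. Add edge {5,6}. Now deg[6]=0, deg[5]=1.
Final: two remaining deg-1 vertices are 5, 7. Add edge {5,7}.

Answer: 1 4
2 7
3 7
4 5
5 6
5 7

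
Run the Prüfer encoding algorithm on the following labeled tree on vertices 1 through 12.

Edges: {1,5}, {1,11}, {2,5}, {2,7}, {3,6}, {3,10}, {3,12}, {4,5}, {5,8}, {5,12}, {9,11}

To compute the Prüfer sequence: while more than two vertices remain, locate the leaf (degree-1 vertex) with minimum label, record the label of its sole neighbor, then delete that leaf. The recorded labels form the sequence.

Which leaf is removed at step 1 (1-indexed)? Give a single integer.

Step 1: current leaves = {4,6,7,8,9,10}. Remove leaf 4 (neighbor: 5).

Answer: 4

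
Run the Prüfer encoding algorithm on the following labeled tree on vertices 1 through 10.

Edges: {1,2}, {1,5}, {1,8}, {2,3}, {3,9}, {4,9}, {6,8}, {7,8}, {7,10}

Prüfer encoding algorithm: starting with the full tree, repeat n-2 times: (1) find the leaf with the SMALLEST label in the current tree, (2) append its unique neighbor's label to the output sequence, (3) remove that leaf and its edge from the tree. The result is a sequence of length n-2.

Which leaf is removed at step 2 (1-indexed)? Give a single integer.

Step 1: current leaves = {4,5,6,10}. Remove leaf 4 (neighbor: 9).
Step 2: current leaves = {5,6,9,10}. Remove leaf 5 (neighbor: 1).

Answer: 5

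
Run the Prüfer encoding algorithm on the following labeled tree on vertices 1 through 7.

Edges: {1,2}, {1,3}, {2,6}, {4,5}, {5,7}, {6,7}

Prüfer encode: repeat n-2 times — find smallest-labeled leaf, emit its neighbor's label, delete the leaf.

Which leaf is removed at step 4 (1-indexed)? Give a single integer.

Answer: 4

Derivation:
Step 1: current leaves = {3,4}. Remove leaf 3 (neighbor: 1).
Step 2: current leaves = {1,4}. Remove leaf 1 (neighbor: 2).
Step 3: current leaves = {2,4}. Remove leaf 2 (neighbor: 6).
Step 4: current leaves = {4,6}. Remove leaf 4 (neighbor: 5).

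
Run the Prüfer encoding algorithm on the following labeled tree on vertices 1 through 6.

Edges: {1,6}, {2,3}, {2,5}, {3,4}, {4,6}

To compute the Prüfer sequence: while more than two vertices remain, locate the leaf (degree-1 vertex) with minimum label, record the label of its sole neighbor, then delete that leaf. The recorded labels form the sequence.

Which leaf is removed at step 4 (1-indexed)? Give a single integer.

Answer: 3

Derivation:
Step 1: current leaves = {1,5}. Remove leaf 1 (neighbor: 6).
Step 2: current leaves = {5,6}. Remove leaf 5 (neighbor: 2).
Step 3: current leaves = {2,6}. Remove leaf 2 (neighbor: 3).
Step 4: current leaves = {3,6}. Remove leaf 3 (neighbor: 4).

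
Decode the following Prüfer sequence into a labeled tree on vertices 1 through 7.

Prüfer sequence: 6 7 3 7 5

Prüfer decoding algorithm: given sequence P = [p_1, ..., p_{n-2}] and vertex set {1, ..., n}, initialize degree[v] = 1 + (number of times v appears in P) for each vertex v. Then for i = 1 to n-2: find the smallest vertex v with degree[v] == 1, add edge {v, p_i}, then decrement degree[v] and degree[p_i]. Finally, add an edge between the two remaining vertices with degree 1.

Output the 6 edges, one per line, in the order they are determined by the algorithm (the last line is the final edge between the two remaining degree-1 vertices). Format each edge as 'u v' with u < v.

Answer: 1 6
2 7
3 4
3 7
5 6
5 7

Derivation:
Initial degrees: {1:1, 2:1, 3:2, 4:1, 5:2, 6:2, 7:3}
Step 1: smallest deg-1 vertex = 1, p_1 = 6. Add edge {1,6}. Now deg[1]=0, deg[6]=1.
Step 2: smallest deg-1 vertex = 2, p_2 = 7. Add edge {2,7}. Now deg[2]=0, deg[7]=2.
Step 3: smallest deg-1 vertex = 4, p_3 = 3. Add edge {3,4}. Now deg[4]=0, deg[3]=1.
Step 4: smallest deg-1 vertex = 3, p_4 = 7. Add edge {3,7}. Now deg[3]=0, deg[7]=1.
Step 5: smallest deg-1 vertex = 6, p_5 = 5. Add edge {5,6}. Now deg[6]=0, deg[5]=1.
Final: two remaining deg-1 vertices are 5, 7. Add edge {5,7}.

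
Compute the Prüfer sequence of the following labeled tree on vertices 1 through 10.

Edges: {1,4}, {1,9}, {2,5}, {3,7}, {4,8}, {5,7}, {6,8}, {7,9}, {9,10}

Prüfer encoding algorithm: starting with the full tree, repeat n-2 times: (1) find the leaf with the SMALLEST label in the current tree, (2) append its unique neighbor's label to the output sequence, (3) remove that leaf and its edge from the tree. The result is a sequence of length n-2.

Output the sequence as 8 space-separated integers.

Answer: 5 7 7 8 9 4 1 9

Derivation:
Step 1: leaves = {2,3,6,10}. Remove smallest leaf 2, emit neighbor 5.
Step 2: leaves = {3,5,6,10}. Remove smallest leaf 3, emit neighbor 7.
Step 3: leaves = {5,6,10}. Remove smallest leaf 5, emit neighbor 7.
Step 4: leaves = {6,7,10}. Remove smallest leaf 6, emit neighbor 8.
Step 5: leaves = {7,8,10}. Remove smallest leaf 7, emit neighbor 9.
Step 6: leaves = {8,10}. Remove smallest leaf 8, emit neighbor 4.
Step 7: leaves = {4,10}. Remove smallest leaf 4, emit neighbor 1.
Step 8: leaves = {1,10}. Remove smallest leaf 1, emit neighbor 9.
Done: 2 vertices remain (9, 10). Sequence = [5 7 7 8 9 4 1 9]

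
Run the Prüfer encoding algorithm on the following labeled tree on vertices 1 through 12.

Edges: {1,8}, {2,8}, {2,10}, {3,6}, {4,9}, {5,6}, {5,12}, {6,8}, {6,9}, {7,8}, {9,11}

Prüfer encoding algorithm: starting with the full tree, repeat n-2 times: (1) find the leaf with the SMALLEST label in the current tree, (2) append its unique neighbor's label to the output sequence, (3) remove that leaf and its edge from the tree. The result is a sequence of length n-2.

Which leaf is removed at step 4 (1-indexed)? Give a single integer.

Answer: 7

Derivation:
Step 1: current leaves = {1,3,4,7,10,11,12}. Remove leaf 1 (neighbor: 8).
Step 2: current leaves = {3,4,7,10,11,12}. Remove leaf 3 (neighbor: 6).
Step 3: current leaves = {4,7,10,11,12}. Remove leaf 4 (neighbor: 9).
Step 4: current leaves = {7,10,11,12}. Remove leaf 7 (neighbor: 8).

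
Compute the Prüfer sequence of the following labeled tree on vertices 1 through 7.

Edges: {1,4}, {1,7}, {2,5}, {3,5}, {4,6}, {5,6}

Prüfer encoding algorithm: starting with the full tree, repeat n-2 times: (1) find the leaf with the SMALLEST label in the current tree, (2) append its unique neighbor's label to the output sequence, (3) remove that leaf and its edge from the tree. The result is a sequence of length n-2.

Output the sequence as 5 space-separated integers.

Answer: 5 5 6 4 1

Derivation:
Step 1: leaves = {2,3,7}. Remove smallest leaf 2, emit neighbor 5.
Step 2: leaves = {3,7}. Remove smallest leaf 3, emit neighbor 5.
Step 3: leaves = {5,7}. Remove smallest leaf 5, emit neighbor 6.
Step 4: leaves = {6,7}. Remove smallest leaf 6, emit neighbor 4.
Step 5: leaves = {4,7}. Remove smallest leaf 4, emit neighbor 1.
Done: 2 vertices remain (1, 7). Sequence = [5 5 6 4 1]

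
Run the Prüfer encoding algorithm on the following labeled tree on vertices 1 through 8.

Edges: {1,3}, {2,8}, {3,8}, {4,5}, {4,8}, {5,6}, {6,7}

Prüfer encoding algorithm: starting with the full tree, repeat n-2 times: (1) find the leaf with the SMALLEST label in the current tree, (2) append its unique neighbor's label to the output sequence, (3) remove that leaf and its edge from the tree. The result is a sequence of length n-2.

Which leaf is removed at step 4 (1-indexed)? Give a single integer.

Answer: 7

Derivation:
Step 1: current leaves = {1,2,7}. Remove leaf 1 (neighbor: 3).
Step 2: current leaves = {2,3,7}. Remove leaf 2 (neighbor: 8).
Step 3: current leaves = {3,7}. Remove leaf 3 (neighbor: 8).
Step 4: current leaves = {7,8}. Remove leaf 7 (neighbor: 6).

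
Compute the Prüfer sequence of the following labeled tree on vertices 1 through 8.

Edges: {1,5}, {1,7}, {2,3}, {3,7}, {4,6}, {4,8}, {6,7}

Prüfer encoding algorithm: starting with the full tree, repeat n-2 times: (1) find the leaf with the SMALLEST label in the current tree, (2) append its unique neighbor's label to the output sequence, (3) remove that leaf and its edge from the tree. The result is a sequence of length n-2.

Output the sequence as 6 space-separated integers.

Step 1: leaves = {2,5,8}. Remove smallest leaf 2, emit neighbor 3.
Step 2: leaves = {3,5,8}. Remove smallest leaf 3, emit neighbor 7.
Step 3: leaves = {5,8}. Remove smallest leaf 5, emit neighbor 1.
Step 4: leaves = {1,8}. Remove smallest leaf 1, emit neighbor 7.
Step 5: leaves = {7,8}. Remove smallest leaf 7, emit neighbor 6.
Step 6: leaves = {6,8}. Remove smallest leaf 6, emit neighbor 4.
Done: 2 vertices remain (4, 8). Sequence = [3 7 1 7 6 4]

Answer: 3 7 1 7 6 4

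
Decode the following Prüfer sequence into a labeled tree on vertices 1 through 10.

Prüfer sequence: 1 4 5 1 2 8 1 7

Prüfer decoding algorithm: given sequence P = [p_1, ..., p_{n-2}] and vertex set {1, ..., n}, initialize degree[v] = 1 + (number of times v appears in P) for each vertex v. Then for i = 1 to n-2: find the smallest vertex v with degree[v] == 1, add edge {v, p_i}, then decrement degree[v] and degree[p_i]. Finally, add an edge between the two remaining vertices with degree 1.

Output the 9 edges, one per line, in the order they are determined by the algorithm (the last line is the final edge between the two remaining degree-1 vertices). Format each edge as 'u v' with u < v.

Answer: 1 3
4 6
4 5
1 5
2 9
2 8
1 8
1 7
7 10

Derivation:
Initial degrees: {1:4, 2:2, 3:1, 4:2, 5:2, 6:1, 7:2, 8:2, 9:1, 10:1}
Step 1: smallest deg-1 vertex = 3, p_1 = 1. Add edge {1,3}. Now deg[3]=0, deg[1]=3.
Step 2: smallest deg-1 vertex = 6, p_2 = 4. Add edge {4,6}. Now deg[6]=0, deg[4]=1.
Step 3: smallest deg-1 vertex = 4, p_3 = 5. Add edge {4,5}. Now deg[4]=0, deg[5]=1.
Step 4: smallest deg-1 vertex = 5, p_4 = 1. Add edge {1,5}. Now deg[5]=0, deg[1]=2.
Step 5: smallest deg-1 vertex = 9, p_5 = 2. Add edge {2,9}. Now deg[9]=0, deg[2]=1.
Step 6: smallest deg-1 vertex = 2, p_6 = 8. Add edge {2,8}. Now deg[2]=0, deg[8]=1.
Step 7: smallest deg-1 vertex = 8, p_7 = 1. Add edge {1,8}. Now deg[8]=0, deg[1]=1.
Step 8: smallest deg-1 vertex = 1, p_8 = 7. Add edge {1,7}. Now deg[1]=0, deg[7]=1.
Final: two remaining deg-1 vertices are 7, 10. Add edge {7,10}.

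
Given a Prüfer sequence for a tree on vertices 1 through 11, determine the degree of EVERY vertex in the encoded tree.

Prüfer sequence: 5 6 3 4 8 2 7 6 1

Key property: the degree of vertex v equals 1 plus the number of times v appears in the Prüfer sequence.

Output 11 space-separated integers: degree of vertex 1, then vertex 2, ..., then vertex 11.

Answer: 2 2 2 2 2 3 2 2 1 1 1

Derivation:
p_1 = 5: count[5] becomes 1
p_2 = 6: count[6] becomes 1
p_3 = 3: count[3] becomes 1
p_4 = 4: count[4] becomes 1
p_5 = 8: count[8] becomes 1
p_6 = 2: count[2] becomes 1
p_7 = 7: count[7] becomes 1
p_8 = 6: count[6] becomes 2
p_9 = 1: count[1] becomes 1
Degrees (1 + count): deg[1]=1+1=2, deg[2]=1+1=2, deg[3]=1+1=2, deg[4]=1+1=2, deg[5]=1+1=2, deg[6]=1+2=3, deg[7]=1+1=2, deg[8]=1+1=2, deg[9]=1+0=1, deg[10]=1+0=1, deg[11]=1+0=1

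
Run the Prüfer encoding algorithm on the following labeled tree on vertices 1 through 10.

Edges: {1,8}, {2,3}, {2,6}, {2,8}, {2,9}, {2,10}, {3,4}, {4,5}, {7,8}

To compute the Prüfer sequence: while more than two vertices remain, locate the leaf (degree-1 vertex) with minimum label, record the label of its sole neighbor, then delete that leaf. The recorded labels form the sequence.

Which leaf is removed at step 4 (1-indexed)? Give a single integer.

Step 1: current leaves = {1,5,6,7,9,10}. Remove leaf 1 (neighbor: 8).
Step 2: current leaves = {5,6,7,9,10}. Remove leaf 5 (neighbor: 4).
Step 3: current leaves = {4,6,7,9,10}. Remove leaf 4 (neighbor: 3).
Step 4: current leaves = {3,6,7,9,10}. Remove leaf 3 (neighbor: 2).

Answer: 3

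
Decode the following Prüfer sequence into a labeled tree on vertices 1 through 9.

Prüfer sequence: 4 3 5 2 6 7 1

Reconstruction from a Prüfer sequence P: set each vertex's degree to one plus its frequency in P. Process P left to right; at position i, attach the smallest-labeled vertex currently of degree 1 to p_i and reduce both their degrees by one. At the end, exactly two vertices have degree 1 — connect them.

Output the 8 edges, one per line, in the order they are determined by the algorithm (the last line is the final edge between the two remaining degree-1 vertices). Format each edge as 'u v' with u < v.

Initial degrees: {1:2, 2:2, 3:2, 4:2, 5:2, 6:2, 7:2, 8:1, 9:1}
Step 1: smallest deg-1 vertex = 8, p_1 = 4. Add edge {4,8}. Now deg[8]=0, deg[4]=1.
Step 2: smallest deg-1 vertex = 4, p_2 = 3. Add edge {3,4}. Now deg[4]=0, deg[3]=1.
Step 3: smallest deg-1 vertex = 3, p_3 = 5. Add edge {3,5}. Now deg[3]=0, deg[5]=1.
Step 4: smallest deg-1 vertex = 5, p_4 = 2. Add edge {2,5}. Now deg[5]=0, deg[2]=1.
Step 5: smallest deg-1 vertex = 2, p_5 = 6. Add edge {2,6}. Now deg[2]=0, deg[6]=1.
Step 6: smallest deg-1 vertex = 6, p_6 = 7. Add edge {6,7}. Now deg[6]=0, deg[7]=1.
Step 7: smallest deg-1 vertex = 7, p_7 = 1. Add edge {1,7}. Now deg[7]=0, deg[1]=1.
Final: two remaining deg-1 vertices are 1, 9. Add edge {1,9}.

Answer: 4 8
3 4
3 5
2 5
2 6
6 7
1 7
1 9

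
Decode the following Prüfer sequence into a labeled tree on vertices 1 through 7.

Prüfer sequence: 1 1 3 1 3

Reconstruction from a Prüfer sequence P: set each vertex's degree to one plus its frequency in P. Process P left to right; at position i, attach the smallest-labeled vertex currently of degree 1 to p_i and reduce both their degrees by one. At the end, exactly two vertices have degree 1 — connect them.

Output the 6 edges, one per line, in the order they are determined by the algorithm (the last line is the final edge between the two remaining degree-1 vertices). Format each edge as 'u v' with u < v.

Initial degrees: {1:4, 2:1, 3:3, 4:1, 5:1, 6:1, 7:1}
Step 1: smallest deg-1 vertex = 2, p_1 = 1. Add edge {1,2}. Now deg[2]=0, deg[1]=3.
Step 2: smallest deg-1 vertex = 4, p_2 = 1. Add edge {1,4}. Now deg[4]=0, deg[1]=2.
Step 3: smallest deg-1 vertex = 5, p_3 = 3. Add edge {3,5}. Now deg[5]=0, deg[3]=2.
Step 4: smallest deg-1 vertex = 6, p_4 = 1. Add edge {1,6}. Now deg[6]=0, deg[1]=1.
Step 5: smallest deg-1 vertex = 1, p_5 = 3. Add edge {1,3}. Now deg[1]=0, deg[3]=1.
Final: two remaining deg-1 vertices are 3, 7. Add edge {3,7}.

Answer: 1 2
1 4
3 5
1 6
1 3
3 7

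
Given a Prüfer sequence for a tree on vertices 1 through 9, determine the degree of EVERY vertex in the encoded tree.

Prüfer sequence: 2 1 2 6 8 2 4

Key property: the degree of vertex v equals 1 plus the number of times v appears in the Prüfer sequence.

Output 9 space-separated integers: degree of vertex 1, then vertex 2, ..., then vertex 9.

p_1 = 2: count[2] becomes 1
p_2 = 1: count[1] becomes 1
p_3 = 2: count[2] becomes 2
p_4 = 6: count[6] becomes 1
p_5 = 8: count[8] becomes 1
p_6 = 2: count[2] becomes 3
p_7 = 4: count[4] becomes 1
Degrees (1 + count): deg[1]=1+1=2, deg[2]=1+3=4, deg[3]=1+0=1, deg[4]=1+1=2, deg[5]=1+0=1, deg[6]=1+1=2, deg[7]=1+0=1, deg[8]=1+1=2, deg[9]=1+0=1

Answer: 2 4 1 2 1 2 1 2 1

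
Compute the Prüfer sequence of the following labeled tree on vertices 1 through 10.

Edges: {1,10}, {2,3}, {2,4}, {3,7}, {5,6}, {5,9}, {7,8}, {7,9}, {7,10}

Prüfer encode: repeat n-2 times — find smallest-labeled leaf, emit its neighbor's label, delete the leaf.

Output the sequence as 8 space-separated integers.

Step 1: leaves = {1,4,6,8}. Remove smallest leaf 1, emit neighbor 10.
Step 2: leaves = {4,6,8,10}. Remove smallest leaf 4, emit neighbor 2.
Step 3: leaves = {2,6,8,10}. Remove smallest leaf 2, emit neighbor 3.
Step 4: leaves = {3,6,8,10}. Remove smallest leaf 3, emit neighbor 7.
Step 5: leaves = {6,8,10}. Remove smallest leaf 6, emit neighbor 5.
Step 6: leaves = {5,8,10}. Remove smallest leaf 5, emit neighbor 9.
Step 7: leaves = {8,9,10}. Remove smallest leaf 8, emit neighbor 7.
Step 8: leaves = {9,10}. Remove smallest leaf 9, emit neighbor 7.
Done: 2 vertices remain (7, 10). Sequence = [10 2 3 7 5 9 7 7]

Answer: 10 2 3 7 5 9 7 7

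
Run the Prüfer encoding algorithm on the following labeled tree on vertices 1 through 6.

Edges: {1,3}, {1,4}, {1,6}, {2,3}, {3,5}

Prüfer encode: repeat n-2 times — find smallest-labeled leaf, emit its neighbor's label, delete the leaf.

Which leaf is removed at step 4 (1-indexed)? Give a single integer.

Answer: 3

Derivation:
Step 1: current leaves = {2,4,5,6}. Remove leaf 2 (neighbor: 3).
Step 2: current leaves = {4,5,6}. Remove leaf 4 (neighbor: 1).
Step 3: current leaves = {5,6}. Remove leaf 5 (neighbor: 3).
Step 4: current leaves = {3,6}. Remove leaf 3 (neighbor: 1).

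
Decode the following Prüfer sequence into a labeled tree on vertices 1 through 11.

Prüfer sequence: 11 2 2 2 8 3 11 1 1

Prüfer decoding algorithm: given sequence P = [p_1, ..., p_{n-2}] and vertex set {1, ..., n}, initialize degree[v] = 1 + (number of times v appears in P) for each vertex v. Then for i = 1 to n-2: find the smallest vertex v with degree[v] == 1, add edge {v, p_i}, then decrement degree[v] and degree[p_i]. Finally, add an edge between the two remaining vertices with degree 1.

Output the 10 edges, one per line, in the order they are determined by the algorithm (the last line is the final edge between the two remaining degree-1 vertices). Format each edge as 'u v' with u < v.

Answer: 4 11
2 5
2 6
2 7
2 8
3 8
3 11
1 9
1 10
1 11

Derivation:
Initial degrees: {1:3, 2:4, 3:2, 4:1, 5:1, 6:1, 7:1, 8:2, 9:1, 10:1, 11:3}
Step 1: smallest deg-1 vertex = 4, p_1 = 11. Add edge {4,11}. Now deg[4]=0, deg[11]=2.
Step 2: smallest deg-1 vertex = 5, p_2 = 2. Add edge {2,5}. Now deg[5]=0, deg[2]=3.
Step 3: smallest deg-1 vertex = 6, p_3 = 2. Add edge {2,6}. Now deg[6]=0, deg[2]=2.
Step 4: smallest deg-1 vertex = 7, p_4 = 2. Add edge {2,7}. Now deg[7]=0, deg[2]=1.
Step 5: smallest deg-1 vertex = 2, p_5 = 8. Add edge {2,8}. Now deg[2]=0, deg[8]=1.
Step 6: smallest deg-1 vertex = 8, p_6 = 3. Add edge {3,8}. Now deg[8]=0, deg[3]=1.
Step 7: smallest deg-1 vertex = 3, p_7 = 11. Add edge {3,11}. Now deg[3]=0, deg[11]=1.
Step 8: smallest deg-1 vertex = 9, p_8 = 1. Add edge {1,9}. Now deg[9]=0, deg[1]=2.
Step 9: smallest deg-1 vertex = 10, p_9 = 1. Add edge {1,10}. Now deg[10]=0, deg[1]=1.
Final: two remaining deg-1 vertices are 1, 11. Add edge {1,11}.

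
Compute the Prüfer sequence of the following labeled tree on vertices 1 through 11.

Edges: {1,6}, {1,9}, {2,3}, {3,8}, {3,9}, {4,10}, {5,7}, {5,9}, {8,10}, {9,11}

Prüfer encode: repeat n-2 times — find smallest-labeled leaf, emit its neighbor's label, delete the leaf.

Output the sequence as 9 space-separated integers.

Step 1: leaves = {2,4,6,7,11}. Remove smallest leaf 2, emit neighbor 3.
Step 2: leaves = {4,6,7,11}. Remove smallest leaf 4, emit neighbor 10.
Step 3: leaves = {6,7,10,11}. Remove smallest leaf 6, emit neighbor 1.
Step 4: leaves = {1,7,10,11}. Remove smallest leaf 1, emit neighbor 9.
Step 5: leaves = {7,10,11}. Remove smallest leaf 7, emit neighbor 5.
Step 6: leaves = {5,10,11}. Remove smallest leaf 5, emit neighbor 9.
Step 7: leaves = {10,11}. Remove smallest leaf 10, emit neighbor 8.
Step 8: leaves = {8,11}. Remove smallest leaf 8, emit neighbor 3.
Step 9: leaves = {3,11}. Remove smallest leaf 3, emit neighbor 9.
Done: 2 vertices remain (9, 11). Sequence = [3 10 1 9 5 9 8 3 9]

Answer: 3 10 1 9 5 9 8 3 9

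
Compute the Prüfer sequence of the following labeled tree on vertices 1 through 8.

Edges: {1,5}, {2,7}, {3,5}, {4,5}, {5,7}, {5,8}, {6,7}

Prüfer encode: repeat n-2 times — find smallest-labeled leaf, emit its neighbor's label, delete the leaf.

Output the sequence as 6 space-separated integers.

Step 1: leaves = {1,2,3,4,6,8}. Remove smallest leaf 1, emit neighbor 5.
Step 2: leaves = {2,3,4,6,8}. Remove smallest leaf 2, emit neighbor 7.
Step 3: leaves = {3,4,6,8}. Remove smallest leaf 3, emit neighbor 5.
Step 4: leaves = {4,6,8}. Remove smallest leaf 4, emit neighbor 5.
Step 5: leaves = {6,8}. Remove smallest leaf 6, emit neighbor 7.
Step 6: leaves = {7,8}. Remove smallest leaf 7, emit neighbor 5.
Done: 2 vertices remain (5, 8). Sequence = [5 7 5 5 7 5]

Answer: 5 7 5 5 7 5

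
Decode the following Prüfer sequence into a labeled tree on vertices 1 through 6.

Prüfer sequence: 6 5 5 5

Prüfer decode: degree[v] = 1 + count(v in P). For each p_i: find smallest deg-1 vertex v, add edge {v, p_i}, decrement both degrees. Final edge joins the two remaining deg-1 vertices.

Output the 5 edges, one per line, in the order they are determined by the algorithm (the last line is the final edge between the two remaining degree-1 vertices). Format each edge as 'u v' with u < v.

Answer: 1 6
2 5
3 5
4 5
5 6

Derivation:
Initial degrees: {1:1, 2:1, 3:1, 4:1, 5:4, 6:2}
Step 1: smallest deg-1 vertex = 1, p_1 = 6. Add edge {1,6}. Now deg[1]=0, deg[6]=1.
Step 2: smallest deg-1 vertex = 2, p_2 = 5. Add edge {2,5}. Now deg[2]=0, deg[5]=3.
Step 3: smallest deg-1 vertex = 3, p_3 = 5. Add edge {3,5}. Now deg[3]=0, deg[5]=2.
Step 4: smallest deg-1 vertex = 4, p_4 = 5. Add edge {4,5}. Now deg[4]=0, deg[5]=1.
Final: two remaining deg-1 vertices are 5, 6. Add edge {5,6}.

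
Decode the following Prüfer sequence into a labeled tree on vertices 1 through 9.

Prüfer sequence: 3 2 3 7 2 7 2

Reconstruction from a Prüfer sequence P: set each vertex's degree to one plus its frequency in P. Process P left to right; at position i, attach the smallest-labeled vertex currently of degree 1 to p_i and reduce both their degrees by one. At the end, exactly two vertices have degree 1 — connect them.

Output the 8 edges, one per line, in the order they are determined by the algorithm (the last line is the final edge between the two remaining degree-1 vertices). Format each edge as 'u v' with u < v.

Initial degrees: {1:1, 2:4, 3:3, 4:1, 5:1, 6:1, 7:3, 8:1, 9:1}
Step 1: smallest deg-1 vertex = 1, p_1 = 3. Add edge {1,3}. Now deg[1]=0, deg[3]=2.
Step 2: smallest deg-1 vertex = 4, p_2 = 2. Add edge {2,4}. Now deg[4]=0, deg[2]=3.
Step 3: smallest deg-1 vertex = 5, p_3 = 3. Add edge {3,5}. Now deg[5]=0, deg[3]=1.
Step 4: smallest deg-1 vertex = 3, p_4 = 7. Add edge {3,7}. Now deg[3]=0, deg[7]=2.
Step 5: smallest deg-1 vertex = 6, p_5 = 2. Add edge {2,6}. Now deg[6]=0, deg[2]=2.
Step 6: smallest deg-1 vertex = 8, p_6 = 7. Add edge {7,8}. Now deg[8]=0, deg[7]=1.
Step 7: smallest deg-1 vertex = 7, p_7 = 2. Add edge {2,7}. Now deg[7]=0, deg[2]=1.
Final: two remaining deg-1 vertices are 2, 9. Add edge {2,9}.

Answer: 1 3
2 4
3 5
3 7
2 6
7 8
2 7
2 9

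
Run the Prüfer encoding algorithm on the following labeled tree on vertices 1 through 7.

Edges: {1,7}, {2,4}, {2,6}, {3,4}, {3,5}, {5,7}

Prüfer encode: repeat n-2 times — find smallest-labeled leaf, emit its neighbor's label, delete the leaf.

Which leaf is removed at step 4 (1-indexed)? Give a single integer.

Step 1: current leaves = {1,6}. Remove leaf 1 (neighbor: 7).
Step 2: current leaves = {6,7}. Remove leaf 6 (neighbor: 2).
Step 3: current leaves = {2,7}. Remove leaf 2 (neighbor: 4).
Step 4: current leaves = {4,7}. Remove leaf 4 (neighbor: 3).

Answer: 4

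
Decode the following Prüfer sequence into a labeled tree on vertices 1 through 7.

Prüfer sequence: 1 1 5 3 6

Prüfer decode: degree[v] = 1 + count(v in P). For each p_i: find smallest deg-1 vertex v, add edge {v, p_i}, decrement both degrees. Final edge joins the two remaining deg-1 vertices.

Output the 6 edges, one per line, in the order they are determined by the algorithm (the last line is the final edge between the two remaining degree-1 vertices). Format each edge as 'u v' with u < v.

Initial degrees: {1:3, 2:1, 3:2, 4:1, 5:2, 6:2, 7:1}
Step 1: smallest deg-1 vertex = 2, p_1 = 1. Add edge {1,2}. Now deg[2]=0, deg[1]=2.
Step 2: smallest deg-1 vertex = 4, p_2 = 1. Add edge {1,4}. Now deg[4]=0, deg[1]=1.
Step 3: smallest deg-1 vertex = 1, p_3 = 5. Add edge {1,5}. Now deg[1]=0, deg[5]=1.
Step 4: smallest deg-1 vertex = 5, p_4 = 3. Add edge {3,5}. Now deg[5]=0, deg[3]=1.
Step 5: smallest deg-1 vertex = 3, p_5 = 6. Add edge {3,6}. Now deg[3]=0, deg[6]=1.
Final: two remaining deg-1 vertices are 6, 7. Add edge {6,7}.

Answer: 1 2
1 4
1 5
3 5
3 6
6 7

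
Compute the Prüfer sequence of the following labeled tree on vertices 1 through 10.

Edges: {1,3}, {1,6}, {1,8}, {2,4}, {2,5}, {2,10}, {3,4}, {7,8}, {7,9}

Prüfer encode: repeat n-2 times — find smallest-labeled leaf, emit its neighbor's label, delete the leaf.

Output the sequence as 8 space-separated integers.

Step 1: leaves = {5,6,9,10}. Remove smallest leaf 5, emit neighbor 2.
Step 2: leaves = {6,9,10}. Remove smallest leaf 6, emit neighbor 1.
Step 3: leaves = {9,10}. Remove smallest leaf 9, emit neighbor 7.
Step 4: leaves = {7,10}. Remove smallest leaf 7, emit neighbor 8.
Step 5: leaves = {8,10}. Remove smallest leaf 8, emit neighbor 1.
Step 6: leaves = {1,10}. Remove smallest leaf 1, emit neighbor 3.
Step 7: leaves = {3,10}. Remove smallest leaf 3, emit neighbor 4.
Step 8: leaves = {4,10}. Remove smallest leaf 4, emit neighbor 2.
Done: 2 vertices remain (2, 10). Sequence = [2 1 7 8 1 3 4 2]

Answer: 2 1 7 8 1 3 4 2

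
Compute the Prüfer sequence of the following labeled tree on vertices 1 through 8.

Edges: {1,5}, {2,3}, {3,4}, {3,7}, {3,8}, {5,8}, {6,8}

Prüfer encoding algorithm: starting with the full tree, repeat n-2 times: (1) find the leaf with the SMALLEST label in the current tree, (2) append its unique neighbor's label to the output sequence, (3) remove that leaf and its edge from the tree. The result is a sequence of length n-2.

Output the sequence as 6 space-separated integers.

Step 1: leaves = {1,2,4,6,7}. Remove smallest leaf 1, emit neighbor 5.
Step 2: leaves = {2,4,5,6,7}. Remove smallest leaf 2, emit neighbor 3.
Step 3: leaves = {4,5,6,7}. Remove smallest leaf 4, emit neighbor 3.
Step 4: leaves = {5,6,7}. Remove smallest leaf 5, emit neighbor 8.
Step 5: leaves = {6,7}. Remove smallest leaf 6, emit neighbor 8.
Step 6: leaves = {7,8}. Remove smallest leaf 7, emit neighbor 3.
Done: 2 vertices remain (3, 8). Sequence = [5 3 3 8 8 3]

Answer: 5 3 3 8 8 3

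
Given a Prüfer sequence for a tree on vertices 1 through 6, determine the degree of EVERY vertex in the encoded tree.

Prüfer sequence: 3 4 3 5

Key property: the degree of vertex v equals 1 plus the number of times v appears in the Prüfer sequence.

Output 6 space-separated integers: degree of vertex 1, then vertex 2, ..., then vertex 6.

p_1 = 3: count[3] becomes 1
p_2 = 4: count[4] becomes 1
p_3 = 3: count[3] becomes 2
p_4 = 5: count[5] becomes 1
Degrees (1 + count): deg[1]=1+0=1, deg[2]=1+0=1, deg[3]=1+2=3, deg[4]=1+1=2, deg[5]=1+1=2, deg[6]=1+0=1

Answer: 1 1 3 2 2 1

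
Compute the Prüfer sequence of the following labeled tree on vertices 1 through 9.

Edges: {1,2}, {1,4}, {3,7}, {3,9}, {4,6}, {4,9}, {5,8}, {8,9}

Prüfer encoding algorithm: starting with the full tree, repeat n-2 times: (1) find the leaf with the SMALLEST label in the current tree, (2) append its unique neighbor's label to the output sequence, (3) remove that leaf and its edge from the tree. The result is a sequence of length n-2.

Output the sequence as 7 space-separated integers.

Step 1: leaves = {2,5,6,7}. Remove smallest leaf 2, emit neighbor 1.
Step 2: leaves = {1,5,6,7}. Remove smallest leaf 1, emit neighbor 4.
Step 3: leaves = {5,6,7}. Remove smallest leaf 5, emit neighbor 8.
Step 4: leaves = {6,7,8}. Remove smallest leaf 6, emit neighbor 4.
Step 5: leaves = {4,7,8}. Remove smallest leaf 4, emit neighbor 9.
Step 6: leaves = {7,8}. Remove smallest leaf 7, emit neighbor 3.
Step 7: leaves = {3,8}. Remove smallest leaf 3, emit neighbor 9.
Done: 2 vertices remain (8, 9). Sequence = [1 4 8 4 9 3 9]

Answer: 1 4 8 4 9 3 9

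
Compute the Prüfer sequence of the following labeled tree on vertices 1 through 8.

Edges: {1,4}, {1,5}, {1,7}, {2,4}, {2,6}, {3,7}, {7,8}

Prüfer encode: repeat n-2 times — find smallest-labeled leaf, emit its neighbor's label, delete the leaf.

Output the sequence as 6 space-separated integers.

Answer: 7 1 2 4 1 7

Derivation:
Step 1: leaves = {3,5,6,8}. Remove smallest leaf 3, emit neighbor 7.
Step 2: leaves = {5,6,8}. Remove smallest leaf 5, emit neighbor 1.
Step 3: leaves = {6,8}. Remove smallest leaf 6, emit neighbor 2.
Step 4: leaves = {2,8}. Remove smallest leaf 2, emit neighbor 4.
Step 5: leaves = {4,8}. Remove smallest leaf 4, emit neighbor 1.
Step 6: leaves = {1,8}. Remove smallest leaf 1, emit neighbor 7.
Done: 2 vertices remain (7, 8). Sequence = [7 1 2 4 1 7]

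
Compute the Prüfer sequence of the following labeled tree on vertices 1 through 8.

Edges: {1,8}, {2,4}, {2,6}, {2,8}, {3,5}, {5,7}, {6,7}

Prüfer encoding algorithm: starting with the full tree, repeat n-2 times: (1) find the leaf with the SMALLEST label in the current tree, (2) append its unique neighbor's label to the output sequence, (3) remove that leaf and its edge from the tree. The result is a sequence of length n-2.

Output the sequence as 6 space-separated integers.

Answer: 8 5 2 7 6 2

Derivation:
Step 1: leaves = {1,3,4}. Remove smallest leaf 1, emit neighbor 8.
Step 2: leaves = {3,4,8}. Remove smallest leaf 3, emit neighbor 5.
Step 3: leaves = {4,5,8}. Remove smallest leaf 4, emit neighbor 2.
Step 4: leaves = {5,8}. Remove smallest leaf 5, emit neighbor 7.
Step 5: leaves = {7,8}. Remove smallest leaf 7, emit neighbor 6.
Step 6: leaves = {6,8}. Remove smallest leaf 6, emit neighbor 2.
Done: 2 vertices remain (2, 8). Sequence = [8 5 2 7 6 2]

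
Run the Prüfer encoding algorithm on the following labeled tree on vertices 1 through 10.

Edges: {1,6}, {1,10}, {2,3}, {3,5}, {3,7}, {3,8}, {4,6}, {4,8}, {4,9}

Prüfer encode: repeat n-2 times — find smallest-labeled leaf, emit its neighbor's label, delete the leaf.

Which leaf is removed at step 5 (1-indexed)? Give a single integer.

Step 1: current leaves = {2,5,7,9,10}. Remove leaf 2 (neighbor: 3).
Step 2: current leaves = {5,7,9,10}. Remove leaf 5 (neighbor: 3).
Step 3: current leaves = {7,9,10}. Remove leaf 7 (neighbor: 3).
Step 4: current leaves = {3,9,10}. Remove leaf 3 (neighbor: 8).
Step 5: current leaves = {8,9,10}. Remove leaf 8 (neighbor: 4).

Answer: 8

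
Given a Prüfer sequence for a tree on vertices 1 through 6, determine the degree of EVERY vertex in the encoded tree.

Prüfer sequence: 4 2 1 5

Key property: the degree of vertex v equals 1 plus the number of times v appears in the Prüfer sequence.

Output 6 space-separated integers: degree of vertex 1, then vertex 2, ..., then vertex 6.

p_1 = 4: count[4] becomes 1
p_2 = 2: count[2] becomes 1
p_3 = 1: count[1] becomes 1
p_4 = 5: count[5] becomes 1
Degrees (1 + count): deg[1]=1+1=2, deg[2]=1+1=2, deg[3]=1+0=1, deg[4]=1+1=2, deg[5]=1+1=2, deg[6]=1+0=1

Answer: 2 2 1 2 2 1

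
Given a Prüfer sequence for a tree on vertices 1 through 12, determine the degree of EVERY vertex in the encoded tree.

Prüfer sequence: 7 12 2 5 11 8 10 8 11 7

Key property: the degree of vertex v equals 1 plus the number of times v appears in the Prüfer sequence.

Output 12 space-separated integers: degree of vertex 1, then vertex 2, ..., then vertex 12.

Answer: 1 2 1 1 2 1 3 3 1 2 3 2

Derivation:
p_1 = 7: count[7] becomes 1
p_2 = 12: count[12] becomes 1
p_3 = 2: count[2] becomes 1
p_4 = 5: count[5] becomes 1
p_5 = 11: count[11] becomes 1
p_6 = 8: count[8] becomes 1
p_7 = 10: count[10] becomes 1
p_8 = 8: count[8] becomes 2
p_9 = 11: count[11] becomes 2
p_10 = 7: count[7] becomes 2
Degrees (1 + count): deg[1]=1+0=1, deg[2]=1+1=2, deg[3]=1+0=1, deg[4]=1+0=1, deg[5]=1+1=2, deg[6]=1+0=1, deg[7]=1+2=3, deg[8]=1+2=3, deg[9]=1+0=1, deg[10]=1+1=2, deg[11]=1+2=3, deg[12]=1+1=2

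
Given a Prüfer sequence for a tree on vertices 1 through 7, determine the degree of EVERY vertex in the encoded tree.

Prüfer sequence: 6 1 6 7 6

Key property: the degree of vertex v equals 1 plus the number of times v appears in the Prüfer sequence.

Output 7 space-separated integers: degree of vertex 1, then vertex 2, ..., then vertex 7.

p_1 = 6: count[6] becomes 1
p_2 = 1: count[1] becomes 1
p_3 = 6: count[6] becomes 2
p_4 = 7: count[7] becomes 1
p_5 = 6: count[6] becomes 3
Degrees (1 + count): deg[1]=1+1=2, deg[2]=1+0=1, deg[3]=1+0=1, deg[4]=1+0=1, deg[5]=1+0=1, deg[6]=1+3=4, deg[7]=1+1=2

Answer: 2 1 1 1 1 4 2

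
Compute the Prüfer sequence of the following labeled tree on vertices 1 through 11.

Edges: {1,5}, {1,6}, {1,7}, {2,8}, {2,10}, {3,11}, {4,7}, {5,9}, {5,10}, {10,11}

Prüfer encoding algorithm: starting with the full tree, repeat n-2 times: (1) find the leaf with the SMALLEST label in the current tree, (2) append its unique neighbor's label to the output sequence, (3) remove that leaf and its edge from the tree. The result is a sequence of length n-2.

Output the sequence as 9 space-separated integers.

Step 1: leaves = {3,4,6,8,9}. Remove smallest leaf 3, emit neighbor 11.
Step 2: leaves = {4,6,8,9,11}. Remove smallest leaf 4, emit neighbor 7.
Step 3: leaves = {6,7,8,9,11}. Remove smallest leaf 6, emit neighbor 1.
Step 4: leaves = {7,8,9,11}. Remove smallest leaf 7, emit neighbor 1.
Step 5: leaves = {1,8,9,11}. Remove smallest leaf 1, emit neighbor 5.
Step 6: leaves = {8,9,11}. Remove smallest leaf 8, emit neighbor 2.
Step 7: leaves = {2,9,11}. Remove smallest leaf 2, emit neighbor 10.
Step 8: leaves = {9,11}. Remove smallest leaf 9, emit neighbor 5.
Step 9: leaves = {5,11}. Remove smallest leaf 5, emit neighbor 10.
Done: 2 vertices remain (10, 11). Sequence = [11 7 1 1 5 2 10 5 10]

Answer: 11 7 1 1 5 2 10 5 10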